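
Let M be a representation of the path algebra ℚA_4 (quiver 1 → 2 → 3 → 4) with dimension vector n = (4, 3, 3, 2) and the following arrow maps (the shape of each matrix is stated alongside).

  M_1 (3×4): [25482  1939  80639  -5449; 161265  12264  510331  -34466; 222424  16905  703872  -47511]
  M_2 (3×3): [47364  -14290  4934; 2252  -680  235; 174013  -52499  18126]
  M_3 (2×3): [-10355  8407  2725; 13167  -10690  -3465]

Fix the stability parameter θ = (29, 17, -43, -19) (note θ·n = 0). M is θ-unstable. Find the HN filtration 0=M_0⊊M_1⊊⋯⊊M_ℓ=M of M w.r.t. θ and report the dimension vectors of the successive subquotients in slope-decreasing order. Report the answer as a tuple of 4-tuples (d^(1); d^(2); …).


Via rank(M_{q-1}∘⋯∘M_p): M ≅ I[1,1], I[1,3], I[1,4]^2.
μ_θ-semistable layers: μ^(1)=29; μ^(2)=1; μ^(3)=-4

((1, 0, 0, 0); (1, 1, 1, 0); (2, 2, 2, 2))


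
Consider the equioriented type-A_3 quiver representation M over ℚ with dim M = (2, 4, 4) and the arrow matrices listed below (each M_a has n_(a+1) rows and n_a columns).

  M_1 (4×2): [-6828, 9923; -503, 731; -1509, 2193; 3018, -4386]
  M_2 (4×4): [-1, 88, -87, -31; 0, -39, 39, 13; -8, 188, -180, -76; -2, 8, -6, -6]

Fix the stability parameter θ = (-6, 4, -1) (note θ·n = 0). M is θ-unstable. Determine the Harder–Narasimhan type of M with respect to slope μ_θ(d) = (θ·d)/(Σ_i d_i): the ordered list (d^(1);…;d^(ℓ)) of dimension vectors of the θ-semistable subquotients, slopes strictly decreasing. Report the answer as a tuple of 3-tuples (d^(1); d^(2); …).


Barcode: M ≅ I[1,2], I[1,3], I[2,2], I[2,3], I[3,3]^2. HN layers by μ_θ (4 steps, strictly decreasing):
  μ^(1)=4; μ^(2)=3/2; μ^(3)=-1; μ^(4)=-6

((0, 2, 0); (0, 2, 2); (0, 0, 2); (2, 0, 0))


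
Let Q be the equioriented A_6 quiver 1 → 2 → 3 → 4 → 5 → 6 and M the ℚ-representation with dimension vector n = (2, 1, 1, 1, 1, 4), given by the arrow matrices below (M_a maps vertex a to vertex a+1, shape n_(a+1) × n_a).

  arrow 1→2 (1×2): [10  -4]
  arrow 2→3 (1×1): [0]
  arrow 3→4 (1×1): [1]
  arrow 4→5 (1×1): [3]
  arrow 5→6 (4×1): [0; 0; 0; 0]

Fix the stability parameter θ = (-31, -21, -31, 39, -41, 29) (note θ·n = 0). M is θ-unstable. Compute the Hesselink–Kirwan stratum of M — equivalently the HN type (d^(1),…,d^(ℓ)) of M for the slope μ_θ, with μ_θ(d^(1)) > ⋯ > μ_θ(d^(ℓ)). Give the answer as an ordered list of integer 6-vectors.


Interval decomposition of M: I[1,1], I[1,2], I[3,5], I[6,6]^4.
HN type (ℓ=4): μ^(1)=29; μ^(2)=-1; μ^(3)=-21; μ^(4)=-31

((0, 0, 0, 0, 0, 4); (0, 0, 0, 1, 1, 0); (0, 1, 0, 0, 0, 0); (2, 0, 1, 0, 0, 0))


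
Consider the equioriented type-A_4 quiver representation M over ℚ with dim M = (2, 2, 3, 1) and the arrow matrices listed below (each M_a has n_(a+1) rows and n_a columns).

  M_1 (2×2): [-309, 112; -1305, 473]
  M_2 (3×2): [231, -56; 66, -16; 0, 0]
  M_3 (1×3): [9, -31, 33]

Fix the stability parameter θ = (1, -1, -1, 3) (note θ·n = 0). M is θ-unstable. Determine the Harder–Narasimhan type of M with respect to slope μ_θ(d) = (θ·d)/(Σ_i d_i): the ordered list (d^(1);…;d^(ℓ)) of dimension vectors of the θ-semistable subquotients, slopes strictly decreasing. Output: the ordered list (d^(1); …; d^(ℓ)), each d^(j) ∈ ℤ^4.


Via rank(M_{q-1}∘⋯∘M_p): M ≅ I[1,2], I[1,4], I[3,3]^2.
μ_θ-semistable layers: μ^(1)=3; μ^(2)=0; μ^(3)=-1/3; μ^(4)=-1

((0, 0, 0, 1); (1, 1, 0, 0); (1, 1, 1, 0); (0, 0, 2, 0))


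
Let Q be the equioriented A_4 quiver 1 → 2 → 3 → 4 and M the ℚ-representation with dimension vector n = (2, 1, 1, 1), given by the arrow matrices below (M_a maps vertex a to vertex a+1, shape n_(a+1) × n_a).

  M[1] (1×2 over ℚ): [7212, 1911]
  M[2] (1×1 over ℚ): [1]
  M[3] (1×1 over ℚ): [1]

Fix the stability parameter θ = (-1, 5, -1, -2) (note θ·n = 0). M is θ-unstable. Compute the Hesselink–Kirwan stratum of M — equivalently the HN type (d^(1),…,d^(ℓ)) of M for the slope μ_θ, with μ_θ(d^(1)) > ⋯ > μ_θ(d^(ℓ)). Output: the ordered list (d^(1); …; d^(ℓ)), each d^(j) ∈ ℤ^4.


Via rank(M_{q-1}∘⋯∘M_p): M ≅ I[1,1], I[1,4].
μ_θ-semistable layers: μ^(1)=2/3; μ^(2)=-1

((0, 1, 1, 1); (2, 0, 0, 0))


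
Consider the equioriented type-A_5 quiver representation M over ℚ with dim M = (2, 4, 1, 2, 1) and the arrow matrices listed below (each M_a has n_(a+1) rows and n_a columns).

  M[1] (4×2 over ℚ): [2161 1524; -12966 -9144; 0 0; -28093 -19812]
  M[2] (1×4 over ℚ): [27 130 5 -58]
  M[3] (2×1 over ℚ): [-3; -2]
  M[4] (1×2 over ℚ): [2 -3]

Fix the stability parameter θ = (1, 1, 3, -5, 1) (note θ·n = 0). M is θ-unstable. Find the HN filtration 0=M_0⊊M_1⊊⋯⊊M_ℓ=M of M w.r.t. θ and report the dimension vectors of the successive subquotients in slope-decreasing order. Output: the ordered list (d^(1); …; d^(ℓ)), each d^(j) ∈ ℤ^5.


Barcode: M ≅ I[1,1], I[1,4], I[2,2]^3, I[4,5]. HN layers by μ_θ (3 steps, strictly decreasing):
  μ^(1)=1; μ^(2)=0; μ^(3)=-5

((1, 3, 0, 0, 1); (1, 1, 1, 1, 0); (0, 0, 0, 1, 0))


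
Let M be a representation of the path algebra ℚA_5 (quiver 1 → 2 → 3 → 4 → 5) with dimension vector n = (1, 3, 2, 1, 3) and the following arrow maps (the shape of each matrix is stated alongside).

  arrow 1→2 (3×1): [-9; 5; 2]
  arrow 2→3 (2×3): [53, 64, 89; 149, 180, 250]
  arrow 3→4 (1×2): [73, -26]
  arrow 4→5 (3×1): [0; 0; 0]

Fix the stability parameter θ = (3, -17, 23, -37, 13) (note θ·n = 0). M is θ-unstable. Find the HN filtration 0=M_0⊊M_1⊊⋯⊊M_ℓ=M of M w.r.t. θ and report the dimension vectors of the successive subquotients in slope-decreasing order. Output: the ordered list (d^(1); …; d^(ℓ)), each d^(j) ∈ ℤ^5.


Barcode: M ≅ I[1,4], I[2,2], I[2,3], I[5,5]^3. HN layers by μ_θ (4 steps, strictly decreasing):
  μ^(1)=23; μ^(2)=13; μ^(3)=-7; μ^(4)=-17

((0, 0, 1, 0, 0); (0, 0, 0, 0, 3); (1, 1, 1, 1, 0); (0, 2, 0, 0, 0))


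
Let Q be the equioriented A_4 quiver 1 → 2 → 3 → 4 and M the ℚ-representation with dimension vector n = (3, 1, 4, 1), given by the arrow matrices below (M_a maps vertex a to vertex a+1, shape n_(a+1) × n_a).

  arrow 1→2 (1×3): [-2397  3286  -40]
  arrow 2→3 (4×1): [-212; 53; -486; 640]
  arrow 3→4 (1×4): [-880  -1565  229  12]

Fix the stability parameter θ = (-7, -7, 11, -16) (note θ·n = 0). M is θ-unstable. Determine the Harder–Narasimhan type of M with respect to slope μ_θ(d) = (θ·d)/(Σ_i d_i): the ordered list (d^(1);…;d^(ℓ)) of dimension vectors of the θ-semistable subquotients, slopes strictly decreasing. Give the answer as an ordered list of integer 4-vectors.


Via rank(M_{q-1}∘⋯∘M_p): M ≅ I[1,1]^2, I[1,4], I[3,3]^3.
μ_θ-semistable layers: μ^(1)=11; μ^(2)=-5/2; μ^(3)=-7

((0, 0, 3, 0); (0, 0, 1, 1); (3, 1, 0, 0))


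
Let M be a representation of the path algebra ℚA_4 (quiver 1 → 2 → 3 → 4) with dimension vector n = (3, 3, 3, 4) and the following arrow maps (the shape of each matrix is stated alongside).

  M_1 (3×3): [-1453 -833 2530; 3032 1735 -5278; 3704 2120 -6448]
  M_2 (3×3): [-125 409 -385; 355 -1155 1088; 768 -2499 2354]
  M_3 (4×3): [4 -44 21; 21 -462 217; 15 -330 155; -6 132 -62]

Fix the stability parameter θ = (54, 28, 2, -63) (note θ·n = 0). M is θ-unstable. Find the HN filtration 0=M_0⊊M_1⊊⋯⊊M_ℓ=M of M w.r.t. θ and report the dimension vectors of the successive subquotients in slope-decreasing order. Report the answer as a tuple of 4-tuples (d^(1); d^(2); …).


Interval decomposition of M: I[1,3], I[1,4]^2, I[4,4]^2.
HN type (ℓ=3): μ^(1)=28; μ^(2)=21/4; μ^(3)=-63

((1, 1, 1, 0); (2, 2, 2, 2); (0, 0, 0, 2))


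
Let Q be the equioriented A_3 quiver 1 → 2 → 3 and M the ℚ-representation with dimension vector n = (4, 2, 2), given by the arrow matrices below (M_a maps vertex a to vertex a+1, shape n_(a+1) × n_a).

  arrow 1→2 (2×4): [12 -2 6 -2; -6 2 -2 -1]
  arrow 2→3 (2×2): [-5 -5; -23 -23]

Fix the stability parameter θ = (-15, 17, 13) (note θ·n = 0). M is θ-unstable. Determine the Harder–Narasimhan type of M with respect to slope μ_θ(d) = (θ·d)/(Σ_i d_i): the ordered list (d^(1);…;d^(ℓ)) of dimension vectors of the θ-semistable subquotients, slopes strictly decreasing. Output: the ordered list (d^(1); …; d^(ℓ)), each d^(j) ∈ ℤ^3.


Interval decomposition of M: I[1,1]^2, I[1,2], I[1,3], I[3,3].
HN type (ℓ=4): μ^(1)=17; μ^(2)=15; μ^(3)=13; μ^(4)=-15

((0, 1, 0); (0, 1, 1); (0, 0, 1); (4, 0, 0))


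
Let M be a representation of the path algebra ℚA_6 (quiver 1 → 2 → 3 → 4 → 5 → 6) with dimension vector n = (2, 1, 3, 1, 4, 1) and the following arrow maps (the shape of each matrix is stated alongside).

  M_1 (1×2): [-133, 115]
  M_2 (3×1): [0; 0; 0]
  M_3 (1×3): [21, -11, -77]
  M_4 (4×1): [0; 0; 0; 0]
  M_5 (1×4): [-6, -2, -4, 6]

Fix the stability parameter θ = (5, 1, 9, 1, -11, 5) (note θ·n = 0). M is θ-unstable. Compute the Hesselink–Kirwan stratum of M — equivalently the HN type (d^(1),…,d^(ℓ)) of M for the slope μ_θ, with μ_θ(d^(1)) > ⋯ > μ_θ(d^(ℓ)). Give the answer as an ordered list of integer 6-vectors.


Interval decomposition of M: I[1,1], I[1,2], I[3,3]^2, I[3,4], I[5,5]^3, I[5,6].
HN type (ℓ=4): μ^(1)=9; μ^(2)=5; μ^(3)=3; μ^(4)=-11

((0, 0, 2, 0, 0, 0); (1, 0, 1, 1, 0, 1); (1, 1, 0, 0, 0, 0); (0, 0, 0, 0, 4, 0))


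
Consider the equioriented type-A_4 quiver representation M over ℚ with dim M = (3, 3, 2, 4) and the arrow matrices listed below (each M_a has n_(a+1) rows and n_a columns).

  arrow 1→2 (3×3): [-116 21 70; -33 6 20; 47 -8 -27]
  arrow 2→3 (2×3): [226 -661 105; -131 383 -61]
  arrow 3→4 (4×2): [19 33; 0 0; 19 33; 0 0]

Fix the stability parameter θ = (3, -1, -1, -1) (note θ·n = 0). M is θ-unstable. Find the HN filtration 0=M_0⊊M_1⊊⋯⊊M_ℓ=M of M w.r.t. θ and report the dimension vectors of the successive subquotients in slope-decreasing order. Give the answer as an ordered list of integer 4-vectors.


Via rank(M_{q-1}∘⋯∘M_p): M ≅ I[1,2], I[1,3], I[1,4], I[4,4]^3.
μ_θ-semistable layers: μ^(1)=1; μ^(2)=1/3; μ^(3)=0; μ^(4)=-1

((1, 1, 0, 0); (1, 1, 1, 0); (1, 1, 1, 1); (0, 0, 0, 3))


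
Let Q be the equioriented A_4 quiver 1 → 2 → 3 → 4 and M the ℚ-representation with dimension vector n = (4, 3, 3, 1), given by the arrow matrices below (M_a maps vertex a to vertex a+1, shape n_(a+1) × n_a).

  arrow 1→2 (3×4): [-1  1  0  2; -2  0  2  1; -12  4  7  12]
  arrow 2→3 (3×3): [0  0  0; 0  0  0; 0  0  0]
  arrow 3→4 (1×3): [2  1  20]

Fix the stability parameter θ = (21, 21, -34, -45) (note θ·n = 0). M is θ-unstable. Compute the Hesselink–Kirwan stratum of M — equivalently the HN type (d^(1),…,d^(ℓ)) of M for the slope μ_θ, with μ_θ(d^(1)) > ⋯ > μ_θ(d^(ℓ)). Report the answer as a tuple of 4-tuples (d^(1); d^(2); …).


Interval decomposition of M: I[1,1], I[1,2]^3, I[3,3]^2, I[3,4].
HN type (ℓ=3): μ^(1)=21; μ^(2)=-34; μ^(3)=-79/2

((4, 3, 0, 0); (0, 0, 2, 0); (0, 0, 1, 1))


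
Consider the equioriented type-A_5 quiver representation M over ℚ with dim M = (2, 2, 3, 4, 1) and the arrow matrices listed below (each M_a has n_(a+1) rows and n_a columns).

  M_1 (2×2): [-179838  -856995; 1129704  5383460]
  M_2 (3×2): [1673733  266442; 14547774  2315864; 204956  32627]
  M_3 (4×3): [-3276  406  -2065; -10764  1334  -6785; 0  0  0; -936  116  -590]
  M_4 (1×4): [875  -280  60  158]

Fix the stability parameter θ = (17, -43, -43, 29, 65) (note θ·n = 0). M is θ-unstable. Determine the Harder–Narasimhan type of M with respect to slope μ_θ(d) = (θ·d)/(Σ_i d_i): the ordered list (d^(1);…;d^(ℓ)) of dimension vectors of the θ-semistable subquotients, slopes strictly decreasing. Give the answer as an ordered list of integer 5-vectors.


Barcode: M ≅ I[1,1], I[1,3], I[2,5], I[3,3], I[4,4]^3. HN layers by μ_θ (5 steps, strictly decreasing):
  μ^(1)=65; μ^(2)=29; μ^(3)=17; μ^(4)=-23; μ^(5)=-43

((0, 0, 0, 0, 1); (0, 0, 0, 4, 0); (1, 0, 0, 0, 0); (1, 1, 1, 0, 0); (0, 1, 2, 0, 0))


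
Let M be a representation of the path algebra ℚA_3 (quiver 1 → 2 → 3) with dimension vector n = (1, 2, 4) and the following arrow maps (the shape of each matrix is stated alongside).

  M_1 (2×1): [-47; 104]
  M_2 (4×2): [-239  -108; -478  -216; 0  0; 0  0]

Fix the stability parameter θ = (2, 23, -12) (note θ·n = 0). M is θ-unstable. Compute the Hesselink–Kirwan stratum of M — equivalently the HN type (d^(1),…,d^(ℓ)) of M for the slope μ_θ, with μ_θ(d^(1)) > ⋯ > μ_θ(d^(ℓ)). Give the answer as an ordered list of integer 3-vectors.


Interval decomposition of M: I[1,3], I[2,2], I[3,3]^3.
HN type (ℓ=4): μ^(1)=23; μ^(2)=11/2; μ^(3)=2; μ^(4)=-12

((0, 1, 0); (0, 1, 1); (1, 0, 0); (0, 0, 3))


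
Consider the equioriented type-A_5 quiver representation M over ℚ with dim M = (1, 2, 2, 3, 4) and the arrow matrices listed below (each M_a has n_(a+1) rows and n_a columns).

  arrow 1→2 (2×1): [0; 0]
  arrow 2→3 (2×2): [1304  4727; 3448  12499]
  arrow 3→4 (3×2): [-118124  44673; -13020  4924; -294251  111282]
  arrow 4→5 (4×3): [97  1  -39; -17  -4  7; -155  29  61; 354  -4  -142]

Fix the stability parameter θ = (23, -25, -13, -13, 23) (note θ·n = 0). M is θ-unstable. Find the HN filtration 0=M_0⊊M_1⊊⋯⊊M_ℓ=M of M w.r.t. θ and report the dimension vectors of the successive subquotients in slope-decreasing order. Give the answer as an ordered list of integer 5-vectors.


Interval decomposition of M: I[1,1], I[2,2], I[2,4], I[3,5], I[4,5], I[5,5]^2.
HN type (ℓ=3): μ^(1)=23; μ^(2)=-13; μ^(3)=-25

((1, 0, 0, 0, 4); (0, 0, 2, 3, 0); (0, 2, 0, 0, 0))


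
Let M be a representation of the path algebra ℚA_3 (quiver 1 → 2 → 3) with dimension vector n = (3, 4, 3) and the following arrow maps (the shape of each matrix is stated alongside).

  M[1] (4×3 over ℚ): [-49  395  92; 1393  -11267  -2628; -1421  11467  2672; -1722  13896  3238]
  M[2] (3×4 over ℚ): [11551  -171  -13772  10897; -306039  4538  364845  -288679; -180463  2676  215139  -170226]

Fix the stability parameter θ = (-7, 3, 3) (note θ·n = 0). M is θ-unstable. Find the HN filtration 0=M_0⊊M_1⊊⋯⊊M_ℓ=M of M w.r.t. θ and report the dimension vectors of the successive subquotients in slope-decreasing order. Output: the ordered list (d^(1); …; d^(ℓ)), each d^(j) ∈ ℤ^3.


Interval decomposition of M: I[1,1], I[1,3]^2, I[2,2], I[2,3].
HN type (ℓ=2): μ^(1)=3; μ^(2)=-7

((0, 4, 3); (3, 0, 0))


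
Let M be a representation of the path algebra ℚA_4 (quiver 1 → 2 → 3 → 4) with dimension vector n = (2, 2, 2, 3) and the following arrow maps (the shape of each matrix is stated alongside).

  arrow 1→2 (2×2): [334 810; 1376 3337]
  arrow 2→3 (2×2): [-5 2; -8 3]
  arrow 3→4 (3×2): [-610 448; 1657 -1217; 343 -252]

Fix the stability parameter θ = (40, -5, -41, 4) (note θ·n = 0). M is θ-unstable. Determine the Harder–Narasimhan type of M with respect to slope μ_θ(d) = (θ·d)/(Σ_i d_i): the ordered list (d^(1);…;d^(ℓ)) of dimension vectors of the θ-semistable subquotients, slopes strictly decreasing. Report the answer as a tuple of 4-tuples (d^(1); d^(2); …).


Barcode: M ≅ I[1,4]^2, I[4,4]. HN layers by μ_θ (2 steps, strictly decreasing):
  μ^(1)=4; μ^(2)=-2

((0, 0, 0, 3); (2, 2, 2, 0))


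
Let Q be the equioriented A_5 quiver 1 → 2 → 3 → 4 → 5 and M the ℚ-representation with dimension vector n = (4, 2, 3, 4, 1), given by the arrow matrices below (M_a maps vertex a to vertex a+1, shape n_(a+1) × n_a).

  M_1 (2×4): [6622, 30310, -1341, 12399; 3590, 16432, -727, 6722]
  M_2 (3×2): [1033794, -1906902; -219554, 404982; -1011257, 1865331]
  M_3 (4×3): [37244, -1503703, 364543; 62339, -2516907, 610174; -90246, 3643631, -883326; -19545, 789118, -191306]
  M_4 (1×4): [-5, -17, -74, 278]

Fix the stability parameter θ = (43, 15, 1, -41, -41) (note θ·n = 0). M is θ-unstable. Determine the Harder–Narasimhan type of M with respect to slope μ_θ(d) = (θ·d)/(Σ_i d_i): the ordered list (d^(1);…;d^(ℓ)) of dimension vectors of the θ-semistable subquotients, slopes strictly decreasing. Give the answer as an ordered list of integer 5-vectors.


Via rank(M_{q-1}∘⋯∘M_p): M ≅ I[1,1]^2, I[1,2], I[1,5], I[3,4]^2, I[4,4].
μ_θ-semistable layers: μ^(1)=43; μ^(2)=29; μ^(3)=-23/5; μ^(4)=-20; μ^(5)=-41

((2, 0, 0, 0, 0); (1, 1, 0, 0, 0); (1, 1, 1, 1, 1); (0, 0, 2, 2, 0); (0, 0, 0, 1, 0))


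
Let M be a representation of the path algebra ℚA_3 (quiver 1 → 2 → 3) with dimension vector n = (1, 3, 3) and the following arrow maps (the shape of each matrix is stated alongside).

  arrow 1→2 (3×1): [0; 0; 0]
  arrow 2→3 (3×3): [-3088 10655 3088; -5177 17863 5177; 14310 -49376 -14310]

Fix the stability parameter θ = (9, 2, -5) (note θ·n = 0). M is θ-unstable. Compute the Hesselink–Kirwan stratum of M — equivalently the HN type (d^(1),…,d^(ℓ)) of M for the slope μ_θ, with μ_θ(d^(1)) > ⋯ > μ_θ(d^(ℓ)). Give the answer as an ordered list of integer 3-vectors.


Barcode: M ≅ I[1,1], I[2,2], I[2,3]^2, I[3,3]. HN layers by μ_θ (4 steps, strictly decreasing):
  μ^(1)=9; μ^(2)=2; μ^(3)=-3/2; μ^(4)=-5

((1, 0, 0); (0, 1, 0); (0, 2, 2); (0, 0, 1))


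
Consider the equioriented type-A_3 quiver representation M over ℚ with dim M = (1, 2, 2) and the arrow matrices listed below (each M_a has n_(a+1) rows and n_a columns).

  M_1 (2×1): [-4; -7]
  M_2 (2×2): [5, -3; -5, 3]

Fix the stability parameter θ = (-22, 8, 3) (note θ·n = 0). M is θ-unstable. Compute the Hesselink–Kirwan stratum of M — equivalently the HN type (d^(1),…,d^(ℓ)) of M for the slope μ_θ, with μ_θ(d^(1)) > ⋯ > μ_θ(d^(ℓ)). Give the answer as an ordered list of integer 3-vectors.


Via rank(M_{q-1}∘⋯∘M_p): M ≅ I[1,3], I[2,2], I[3,3].
μ_θ-semistable layers: μ^(1)=8; μ^(2)=11/2; μ^(3)=3; μ^(4)=-22

((0, 1, 0); (0, 1, 1); (0, 0, 1); (1, 0, 0))


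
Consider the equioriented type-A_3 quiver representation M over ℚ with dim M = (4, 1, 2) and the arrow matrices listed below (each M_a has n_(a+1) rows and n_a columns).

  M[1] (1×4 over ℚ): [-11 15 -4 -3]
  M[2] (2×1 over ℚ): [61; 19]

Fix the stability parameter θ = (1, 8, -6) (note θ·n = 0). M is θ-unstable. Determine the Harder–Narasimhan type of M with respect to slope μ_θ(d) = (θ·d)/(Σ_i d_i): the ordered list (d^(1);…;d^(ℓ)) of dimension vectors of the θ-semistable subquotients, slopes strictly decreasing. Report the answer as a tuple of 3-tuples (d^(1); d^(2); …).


Interval decomposition of M: I[1,1]^3, I[1,3], I[3,3].
HN type (ℓ=2): μ^(1)=1; μ^(2)=-6

((4, 1, 1); (0, 0, 1))


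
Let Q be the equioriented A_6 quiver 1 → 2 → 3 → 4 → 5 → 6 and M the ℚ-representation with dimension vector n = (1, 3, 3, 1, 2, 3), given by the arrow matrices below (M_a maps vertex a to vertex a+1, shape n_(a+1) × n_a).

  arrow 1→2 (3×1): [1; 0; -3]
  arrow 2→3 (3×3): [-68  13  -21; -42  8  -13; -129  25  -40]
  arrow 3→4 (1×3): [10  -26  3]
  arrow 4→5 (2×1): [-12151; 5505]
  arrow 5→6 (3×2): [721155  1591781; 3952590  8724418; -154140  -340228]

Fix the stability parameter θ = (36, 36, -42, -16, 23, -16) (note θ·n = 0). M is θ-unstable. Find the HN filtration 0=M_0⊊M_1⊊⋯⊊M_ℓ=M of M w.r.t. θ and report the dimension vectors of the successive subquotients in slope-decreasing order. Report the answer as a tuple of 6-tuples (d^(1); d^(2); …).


Barcode: M ≅ I[1,5], I[2,3]^2, I[5,6], I[6,6]^2. HN layers by μ_θ (4 steps, strictly decreasing):
  μ^(1)=23; μ^(2)=7/2; μ^(3)=-3; μ^(4)=-16

((0, 0, 0, 0, 1, 0); (1, 1, 1, 1, 1, 1); (0, 2, 2, 0, 0, 0); (0, 0, 0, 0, 0, 2))


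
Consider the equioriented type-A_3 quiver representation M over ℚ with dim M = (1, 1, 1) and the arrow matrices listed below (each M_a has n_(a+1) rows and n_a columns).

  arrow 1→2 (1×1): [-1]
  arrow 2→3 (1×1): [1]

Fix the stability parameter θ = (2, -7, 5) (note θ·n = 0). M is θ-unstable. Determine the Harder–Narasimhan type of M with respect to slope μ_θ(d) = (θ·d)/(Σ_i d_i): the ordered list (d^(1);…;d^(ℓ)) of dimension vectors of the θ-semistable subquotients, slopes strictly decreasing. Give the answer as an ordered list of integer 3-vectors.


Barcode: M ≅ I[1,3]. HN layers by μ_θ (2 steps, strictly decreasing):
  μ^(1)=5; μ^(2)=-5/2

((0, 0, 1); (1, 1, 0))


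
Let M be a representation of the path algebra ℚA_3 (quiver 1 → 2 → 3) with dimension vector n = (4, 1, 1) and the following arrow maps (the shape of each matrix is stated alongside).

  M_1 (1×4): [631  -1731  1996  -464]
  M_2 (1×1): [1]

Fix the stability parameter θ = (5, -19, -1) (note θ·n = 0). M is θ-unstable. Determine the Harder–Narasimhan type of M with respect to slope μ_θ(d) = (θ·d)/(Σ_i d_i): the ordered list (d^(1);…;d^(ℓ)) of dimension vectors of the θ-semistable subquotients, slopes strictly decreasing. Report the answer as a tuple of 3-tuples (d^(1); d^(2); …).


Via rank(M_{q-1}∘⋯∘M_p): M ≅ I[1,1]^3, I[1,3].
μ_θ-semistable layers: μ^(1)=5; μ^(2)=-1; μ^(3)=-7

((3, 0, 0); (0, 0, 1); (1, 1, 0))


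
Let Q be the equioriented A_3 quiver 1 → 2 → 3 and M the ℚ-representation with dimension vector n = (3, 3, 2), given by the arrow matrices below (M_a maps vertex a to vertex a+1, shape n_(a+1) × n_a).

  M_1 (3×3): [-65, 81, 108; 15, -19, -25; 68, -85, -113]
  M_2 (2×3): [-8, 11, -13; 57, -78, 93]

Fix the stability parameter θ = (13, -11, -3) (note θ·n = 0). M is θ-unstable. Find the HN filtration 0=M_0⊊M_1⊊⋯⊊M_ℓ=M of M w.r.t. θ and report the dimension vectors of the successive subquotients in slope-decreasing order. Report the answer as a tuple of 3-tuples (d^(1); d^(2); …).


Interval decomposition of M: I[1,2], I[1,3]^2.
HN type (ℓ=2): μ^(1)=1; μ^(2)=-1/3

((1, 1, 0); (2, 2, 2))


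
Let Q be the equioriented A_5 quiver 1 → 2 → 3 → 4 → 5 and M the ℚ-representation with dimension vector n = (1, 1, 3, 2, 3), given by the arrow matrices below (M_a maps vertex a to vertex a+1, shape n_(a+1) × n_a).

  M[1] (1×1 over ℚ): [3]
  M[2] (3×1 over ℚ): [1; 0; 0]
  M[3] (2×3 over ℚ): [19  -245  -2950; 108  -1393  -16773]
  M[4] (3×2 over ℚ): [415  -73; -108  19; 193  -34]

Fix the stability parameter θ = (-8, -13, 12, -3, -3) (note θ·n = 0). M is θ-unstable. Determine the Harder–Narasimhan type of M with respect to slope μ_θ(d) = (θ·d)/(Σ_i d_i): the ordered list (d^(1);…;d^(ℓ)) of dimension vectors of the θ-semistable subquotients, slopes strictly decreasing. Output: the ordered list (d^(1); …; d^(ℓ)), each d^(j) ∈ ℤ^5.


Via rank(M_{q-1}∘⋯∘M_p): M ≅ I[1,5], I[3,3], I[3,5], I[5,5].
μ_θ-semistable layers: μ^(1)=12; μ^(2)=2; μ^(3)=-3; μ^(4)=-21/2

((0, 0, 1, 0, 0); (0, 0, 2, 2, 2); (0, 0, 0, 0, 1); (1, 1, 0, 0, 0))


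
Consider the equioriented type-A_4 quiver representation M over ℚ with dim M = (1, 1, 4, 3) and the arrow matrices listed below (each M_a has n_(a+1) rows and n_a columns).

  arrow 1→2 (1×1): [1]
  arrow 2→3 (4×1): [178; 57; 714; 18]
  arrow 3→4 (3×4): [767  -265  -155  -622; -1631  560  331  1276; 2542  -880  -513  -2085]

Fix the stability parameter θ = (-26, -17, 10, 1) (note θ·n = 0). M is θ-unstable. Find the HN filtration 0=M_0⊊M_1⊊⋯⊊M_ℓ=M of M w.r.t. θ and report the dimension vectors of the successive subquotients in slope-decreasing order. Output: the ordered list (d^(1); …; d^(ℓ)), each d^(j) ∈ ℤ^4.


Via rank(M_{q-1}∘⋯∘M_p): M ≅ I[1,4], I[3,3], I[3,4]^2.
μ_θ-semistable layers: μ^(1)=10; μ^(2)=11/2; μ^(3)=-17; μ^(4)=-26

((0, 0, 1, 0); (0, 0, 3, 3); (0, 1, 0, 0); (1, 0, 0, 0))


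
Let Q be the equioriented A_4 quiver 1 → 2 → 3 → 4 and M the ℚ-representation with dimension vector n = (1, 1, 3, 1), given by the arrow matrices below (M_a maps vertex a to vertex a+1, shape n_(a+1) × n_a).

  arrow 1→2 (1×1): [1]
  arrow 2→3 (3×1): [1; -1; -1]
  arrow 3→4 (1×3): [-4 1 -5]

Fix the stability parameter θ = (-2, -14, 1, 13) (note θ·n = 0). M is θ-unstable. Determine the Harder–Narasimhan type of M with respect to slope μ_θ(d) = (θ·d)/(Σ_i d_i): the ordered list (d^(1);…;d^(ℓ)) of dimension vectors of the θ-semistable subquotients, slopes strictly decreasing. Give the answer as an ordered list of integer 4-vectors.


Barcode: M ≅ I[1,3], I[3,3], I[3,4]. HN layers by μ_θ (3 steps, strictly decreasing):
  μ^(1)=13; μ^(2)=1; μ^(3)=-8

((0, 0, 0, 1); (0, 0, 3, 0); (1, 1, 0, 0))


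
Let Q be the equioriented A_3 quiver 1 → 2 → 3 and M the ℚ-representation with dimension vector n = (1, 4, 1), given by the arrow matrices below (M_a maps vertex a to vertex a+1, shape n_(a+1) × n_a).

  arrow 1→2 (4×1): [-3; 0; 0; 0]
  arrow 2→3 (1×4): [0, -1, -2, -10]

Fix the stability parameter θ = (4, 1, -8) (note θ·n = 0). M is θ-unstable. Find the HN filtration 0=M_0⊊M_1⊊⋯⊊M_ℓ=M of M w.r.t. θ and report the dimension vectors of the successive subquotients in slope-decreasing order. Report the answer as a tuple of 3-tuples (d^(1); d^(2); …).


Via rank(M_{q-1}∘⋯∘M_p): M ≅ I[1,2], I[2,2]^2, I[2,3].
μ_θ-semistable layers: μ^(1)=5/2; μ^(2)=1; μ^(3)=-7/2

((1, 1, 0); (0, 2, 0); (0, 1, 1))


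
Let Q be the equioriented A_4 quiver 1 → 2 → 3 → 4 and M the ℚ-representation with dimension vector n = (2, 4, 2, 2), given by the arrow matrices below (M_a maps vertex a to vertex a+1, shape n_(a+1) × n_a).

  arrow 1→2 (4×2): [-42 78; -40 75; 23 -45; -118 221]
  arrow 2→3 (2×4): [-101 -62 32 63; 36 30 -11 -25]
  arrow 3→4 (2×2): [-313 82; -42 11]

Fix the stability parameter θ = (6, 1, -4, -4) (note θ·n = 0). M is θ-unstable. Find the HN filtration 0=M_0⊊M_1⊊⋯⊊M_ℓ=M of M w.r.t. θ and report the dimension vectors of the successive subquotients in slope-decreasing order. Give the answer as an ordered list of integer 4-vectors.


Via rank(M_{q-1}∘⋯∘M_p): M ≅ I[1,4]^2, I[2,2]^2.
μ_θ-semistable layers: μ^(1)=1; μ^(2)=-1/4

((0, 2, 0, 0); (2, 2, 2, 2))


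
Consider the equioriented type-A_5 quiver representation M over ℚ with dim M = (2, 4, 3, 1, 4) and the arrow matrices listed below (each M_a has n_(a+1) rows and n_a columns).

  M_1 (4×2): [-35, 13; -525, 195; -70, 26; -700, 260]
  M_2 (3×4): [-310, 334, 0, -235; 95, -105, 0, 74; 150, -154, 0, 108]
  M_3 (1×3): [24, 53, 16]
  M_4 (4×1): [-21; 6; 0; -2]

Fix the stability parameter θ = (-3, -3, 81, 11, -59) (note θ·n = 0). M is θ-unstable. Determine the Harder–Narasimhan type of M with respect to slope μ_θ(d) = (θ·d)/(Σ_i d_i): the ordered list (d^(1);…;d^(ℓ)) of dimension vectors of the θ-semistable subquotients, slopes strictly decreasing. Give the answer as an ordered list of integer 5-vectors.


Interval decomposition of M: I[1,1], I[1,2], I[2,2], I[2,3], I[2,5], I[3,3], I[5,5]^3.
HN type (ℓ=4): μ^(1)=81; μ^(2)=11; μ^(3)=-3; μ^(4)=-59

((0, 0, 2, 0, 0); (0, 0, 1, 1, 1); (2, 4, 0, 0, 0); (0, 0, 0, 0, 3))


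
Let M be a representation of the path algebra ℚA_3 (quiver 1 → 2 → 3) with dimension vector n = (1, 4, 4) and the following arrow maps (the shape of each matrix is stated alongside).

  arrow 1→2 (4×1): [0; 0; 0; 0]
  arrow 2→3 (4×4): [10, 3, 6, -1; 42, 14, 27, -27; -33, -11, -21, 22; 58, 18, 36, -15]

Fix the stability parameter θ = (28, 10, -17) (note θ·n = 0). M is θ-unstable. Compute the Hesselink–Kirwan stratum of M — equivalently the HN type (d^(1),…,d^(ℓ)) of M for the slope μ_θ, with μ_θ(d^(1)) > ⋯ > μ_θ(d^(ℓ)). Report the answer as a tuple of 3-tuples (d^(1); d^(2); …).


Barcode: M ≅ I[1,1], I[2,3]^4. HN layers by μ_θ (2 steps, strictly decreasing):
  μ^(1)=28; μ^(2)=-7/2

((1, 0, 0); (0, 4, 4))


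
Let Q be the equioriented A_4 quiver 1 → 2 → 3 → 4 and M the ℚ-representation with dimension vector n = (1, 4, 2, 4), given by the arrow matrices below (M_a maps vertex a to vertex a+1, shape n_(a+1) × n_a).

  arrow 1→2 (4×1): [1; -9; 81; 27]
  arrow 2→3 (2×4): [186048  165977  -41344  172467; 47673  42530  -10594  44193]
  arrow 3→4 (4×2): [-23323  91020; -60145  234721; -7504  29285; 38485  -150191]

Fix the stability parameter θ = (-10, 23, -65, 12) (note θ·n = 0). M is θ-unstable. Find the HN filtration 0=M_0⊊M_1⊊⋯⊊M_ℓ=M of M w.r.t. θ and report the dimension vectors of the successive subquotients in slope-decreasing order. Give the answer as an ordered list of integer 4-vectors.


Interval decomposition of M: I[1,2], I[2,2], I[2,4]^2, I[4,4]^2.
HN type (ℓ=4): μ^(1)=23; μ^(2)=12; μ^(3)=-10; μ^(4)=-21

((0, 2, 0, 0); (0, 0, 0, 4); (1, 0, 0, 0); (0, 2, 2, 0))


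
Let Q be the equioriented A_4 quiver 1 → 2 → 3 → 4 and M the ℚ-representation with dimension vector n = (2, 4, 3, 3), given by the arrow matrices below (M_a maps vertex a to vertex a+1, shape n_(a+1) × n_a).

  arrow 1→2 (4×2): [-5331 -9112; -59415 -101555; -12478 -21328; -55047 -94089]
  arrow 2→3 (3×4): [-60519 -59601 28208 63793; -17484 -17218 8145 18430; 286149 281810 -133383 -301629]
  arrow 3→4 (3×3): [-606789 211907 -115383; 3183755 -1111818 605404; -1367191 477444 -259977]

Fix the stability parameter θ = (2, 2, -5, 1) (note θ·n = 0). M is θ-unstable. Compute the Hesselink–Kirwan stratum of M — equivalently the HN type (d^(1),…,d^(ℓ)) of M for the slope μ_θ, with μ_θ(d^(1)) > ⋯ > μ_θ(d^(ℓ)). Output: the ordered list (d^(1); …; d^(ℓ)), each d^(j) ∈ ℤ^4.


Via rank(M_{q-1}∘⋯∘M_p): M ≅ I[1,4]^2, I[2,2], I[2,4].
μ_θ-semistable layers: μ^(1)=2; μ^(2)=1; μ^(3)=-1/3; μ^(4)=-3/2

((0, 1, 0, 0); (0, 0, 0, 3); (2, 2, 2, 0); (0, 1, 1, 0))


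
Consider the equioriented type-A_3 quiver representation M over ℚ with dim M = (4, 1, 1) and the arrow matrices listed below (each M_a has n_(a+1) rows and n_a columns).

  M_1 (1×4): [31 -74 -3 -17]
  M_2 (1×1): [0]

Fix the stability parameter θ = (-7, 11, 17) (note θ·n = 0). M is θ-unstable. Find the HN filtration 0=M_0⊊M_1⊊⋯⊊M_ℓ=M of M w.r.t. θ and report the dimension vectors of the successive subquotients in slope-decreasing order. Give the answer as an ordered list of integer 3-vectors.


Via rank(M_{q-1}∘⋯∘M_p): M ≅ I[1,1]^3, I[1,2], I[3,3].
μ_θ-semistable layers: μ^(1)=17; μ^(2)=11; μ^(3)=-7

((0, 0, 1); (0, 1, 0); (4, 0, 0))


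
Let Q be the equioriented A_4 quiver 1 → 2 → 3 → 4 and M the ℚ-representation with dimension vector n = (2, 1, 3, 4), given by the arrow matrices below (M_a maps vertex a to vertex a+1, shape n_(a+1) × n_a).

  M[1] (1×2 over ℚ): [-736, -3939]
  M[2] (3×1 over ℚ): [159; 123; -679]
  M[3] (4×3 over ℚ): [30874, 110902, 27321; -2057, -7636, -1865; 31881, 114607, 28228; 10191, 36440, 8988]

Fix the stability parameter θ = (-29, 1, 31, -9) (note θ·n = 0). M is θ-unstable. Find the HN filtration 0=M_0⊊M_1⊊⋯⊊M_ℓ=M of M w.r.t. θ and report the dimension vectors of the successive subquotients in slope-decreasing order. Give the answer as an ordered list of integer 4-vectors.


Barcode: M ≅ I[1,1], I[1,4], I[3,4]^2, I[4,4]. HN layers by μ_θ (4 steps, strictly decreasing):
  μ^(1)=11; μ^(2)=1; μ^(3)=-9; μ^(4)=-29

((0, 0, 3, 3); (0, 1, 0, 0); (0, 0, 0, 1); (2, 0, 0, 0))


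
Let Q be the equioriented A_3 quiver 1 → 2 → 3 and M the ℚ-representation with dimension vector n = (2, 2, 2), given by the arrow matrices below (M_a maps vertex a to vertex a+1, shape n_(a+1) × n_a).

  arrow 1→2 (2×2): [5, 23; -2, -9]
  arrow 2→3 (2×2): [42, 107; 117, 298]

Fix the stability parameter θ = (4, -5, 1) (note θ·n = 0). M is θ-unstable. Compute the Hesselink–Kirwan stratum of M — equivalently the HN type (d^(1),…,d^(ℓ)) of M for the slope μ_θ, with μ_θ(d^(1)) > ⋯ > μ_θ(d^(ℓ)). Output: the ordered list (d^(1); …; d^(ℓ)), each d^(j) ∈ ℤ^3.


Interval decomposition of M: I[1,3]^2.
HN type (ℓ=2): μ^(1)=1; μ^(2)=-1/2

((0, 0, 2); (2, 2, 0))


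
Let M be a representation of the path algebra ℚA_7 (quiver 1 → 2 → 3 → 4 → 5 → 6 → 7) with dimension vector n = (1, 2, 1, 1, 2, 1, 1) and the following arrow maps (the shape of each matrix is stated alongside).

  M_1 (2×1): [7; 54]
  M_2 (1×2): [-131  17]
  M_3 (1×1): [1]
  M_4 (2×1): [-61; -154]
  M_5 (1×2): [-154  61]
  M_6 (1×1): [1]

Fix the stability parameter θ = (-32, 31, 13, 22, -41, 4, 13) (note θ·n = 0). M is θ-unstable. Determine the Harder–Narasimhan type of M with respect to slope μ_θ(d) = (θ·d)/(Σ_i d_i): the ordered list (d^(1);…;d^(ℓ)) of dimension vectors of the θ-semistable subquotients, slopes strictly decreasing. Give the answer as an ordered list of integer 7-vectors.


Interval decomposition of M: I[1,5], I[2,2], I[5,7].
HN type (ℓ=6): μ^(1)=31; μ^(2)=13; μ^(3)=25/4; μ^(4)=4; μ^(5)=-32; μ^(6)=-41

((0, 1, 0, 0, 0, 0, 0); (0, 0, 0, 0, 0, 0, 1); (0, 1, 1, 1, 1, 0, 0); (0, 0, 0, 0, 0, 1, 0); (1, 0, 0, 0, 0, 0, 0); (0, 0, 0, 0, 1, 0, 0))


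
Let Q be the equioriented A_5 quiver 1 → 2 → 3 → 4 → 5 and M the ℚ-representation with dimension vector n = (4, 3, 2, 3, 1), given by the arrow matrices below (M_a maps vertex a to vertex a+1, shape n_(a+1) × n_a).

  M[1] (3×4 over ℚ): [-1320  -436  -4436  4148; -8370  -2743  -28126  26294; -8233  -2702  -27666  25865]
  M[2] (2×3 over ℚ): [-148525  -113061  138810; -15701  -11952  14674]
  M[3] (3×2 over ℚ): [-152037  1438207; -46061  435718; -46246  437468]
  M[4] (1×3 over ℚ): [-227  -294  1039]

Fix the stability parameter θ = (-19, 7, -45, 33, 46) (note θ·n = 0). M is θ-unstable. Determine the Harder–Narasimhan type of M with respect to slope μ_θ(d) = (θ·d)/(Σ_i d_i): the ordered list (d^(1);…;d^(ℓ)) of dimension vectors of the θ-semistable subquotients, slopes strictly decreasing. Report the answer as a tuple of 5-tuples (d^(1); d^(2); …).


Interval decomposition of M: I[1,1], I[1,2], I[1,4], I[1,5], I[4,4].
HN type (ℓ=4): μ^(1)=46; μ^(2)=33; μ^(3)=7; μ^(4)=-19

((0, 0, 0, 0, 1); (0, 0, 0, 3, 0); (0, 1, 0, 0, 0); (4, 2, 2, 0, 0))


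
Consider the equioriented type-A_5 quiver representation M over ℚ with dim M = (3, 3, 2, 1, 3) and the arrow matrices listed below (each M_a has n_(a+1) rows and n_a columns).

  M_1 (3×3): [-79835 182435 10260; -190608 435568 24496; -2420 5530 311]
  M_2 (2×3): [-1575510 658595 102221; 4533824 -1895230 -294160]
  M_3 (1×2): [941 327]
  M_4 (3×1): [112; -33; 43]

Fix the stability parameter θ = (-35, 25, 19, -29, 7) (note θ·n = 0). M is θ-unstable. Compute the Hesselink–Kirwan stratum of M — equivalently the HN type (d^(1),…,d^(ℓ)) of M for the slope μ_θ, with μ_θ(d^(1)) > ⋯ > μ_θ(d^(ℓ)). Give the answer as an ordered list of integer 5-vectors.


Barcode: M ≅ I[1,1], I[1,2], I[1,5], I[2,3], I[5,5]^2. HN layers by μ_θ (5 steps, strictly decreasing):
  μ^(1)=25; μ^(2)=22; μ^(3)=7; μ^(4)=5; μ^(5)=-35

((0, 1, 0, 0, 0); (0, 1, 1, 0, 0); (0, 0, 0, 0, 3); (0, 1, 1, 1, 0); (3, 0, 0, 0, 0))


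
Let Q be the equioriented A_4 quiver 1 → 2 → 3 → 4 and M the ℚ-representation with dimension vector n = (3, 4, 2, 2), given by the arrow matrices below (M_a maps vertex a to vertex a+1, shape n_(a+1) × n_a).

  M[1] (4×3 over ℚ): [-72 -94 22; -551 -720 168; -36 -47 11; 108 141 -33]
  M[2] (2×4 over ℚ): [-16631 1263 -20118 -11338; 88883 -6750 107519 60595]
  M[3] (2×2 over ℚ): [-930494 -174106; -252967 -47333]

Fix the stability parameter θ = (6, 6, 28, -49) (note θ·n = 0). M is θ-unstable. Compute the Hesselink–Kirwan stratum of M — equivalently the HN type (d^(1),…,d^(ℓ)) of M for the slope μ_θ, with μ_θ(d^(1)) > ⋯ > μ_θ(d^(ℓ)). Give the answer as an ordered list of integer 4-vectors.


Interval decomposition of M: I[1,1], I[1,2], I[1,4], I[2,2], I[2,3], I[4,4].
HN type (ℓ=4): μ^(1)=28; μ^(2)=6; μ^(3)=-9/4; μ^(4)=-49

((0, 0, 1, 0); (2, 3, 0, 0); (1, 1, 1, 1); (0, 0, 0, 1))


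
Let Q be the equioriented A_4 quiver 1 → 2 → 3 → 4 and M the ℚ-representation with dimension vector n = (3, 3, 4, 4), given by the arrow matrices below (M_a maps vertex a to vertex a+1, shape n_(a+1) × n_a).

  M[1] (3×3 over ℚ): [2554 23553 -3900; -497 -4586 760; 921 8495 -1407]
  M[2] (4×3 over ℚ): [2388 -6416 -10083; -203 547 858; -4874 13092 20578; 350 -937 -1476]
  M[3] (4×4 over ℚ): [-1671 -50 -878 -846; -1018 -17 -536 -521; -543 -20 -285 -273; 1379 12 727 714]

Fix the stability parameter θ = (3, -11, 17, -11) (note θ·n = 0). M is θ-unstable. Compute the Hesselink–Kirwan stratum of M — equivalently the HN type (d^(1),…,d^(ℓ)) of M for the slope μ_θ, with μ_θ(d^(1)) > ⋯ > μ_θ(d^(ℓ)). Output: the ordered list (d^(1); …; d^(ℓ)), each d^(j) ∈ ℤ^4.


Via rank(M_{q-1}∘⋯∘M_p): M ≅ I[1,4]^3, I[3,4].
μ_θ-semistable layers: μ^(1)=3; μ^(2)=-4

((0, 0, 4, 4); (3, 3, 0, 0))


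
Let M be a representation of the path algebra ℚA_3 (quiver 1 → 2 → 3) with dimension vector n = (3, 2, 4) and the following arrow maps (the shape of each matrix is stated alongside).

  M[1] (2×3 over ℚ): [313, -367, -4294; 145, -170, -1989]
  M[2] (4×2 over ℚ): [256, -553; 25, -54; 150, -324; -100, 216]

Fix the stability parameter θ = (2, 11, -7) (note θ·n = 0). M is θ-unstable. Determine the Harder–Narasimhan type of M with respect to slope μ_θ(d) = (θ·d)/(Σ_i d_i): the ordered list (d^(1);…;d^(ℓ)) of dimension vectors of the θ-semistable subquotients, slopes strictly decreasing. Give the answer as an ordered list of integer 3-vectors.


Barcode: M ≅ I[1,1], I[1,3]^2, I[3,3]^2. HN layers by μ_θ (2 steps, strictly decreasing):
  μ^(1)=2; μ^(2)=-7

((3, 2, 2); (0, 0, 2))


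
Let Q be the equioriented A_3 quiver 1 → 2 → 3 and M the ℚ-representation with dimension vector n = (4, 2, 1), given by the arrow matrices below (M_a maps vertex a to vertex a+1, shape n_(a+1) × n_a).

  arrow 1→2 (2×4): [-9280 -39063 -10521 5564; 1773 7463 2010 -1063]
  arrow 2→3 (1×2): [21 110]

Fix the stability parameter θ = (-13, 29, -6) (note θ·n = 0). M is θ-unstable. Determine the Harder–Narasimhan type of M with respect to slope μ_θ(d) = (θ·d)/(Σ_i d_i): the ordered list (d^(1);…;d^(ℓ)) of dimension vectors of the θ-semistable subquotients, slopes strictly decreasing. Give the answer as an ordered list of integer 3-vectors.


Via rank(M_{q-1}∘⋯∘M_p): M ≅ I[1,1]^2, I[1,2], I[1,3].
μ_θ-semistable layers: μ^(1)=29; μ^(2)=23/2; μ^(3)=-13

((0, 1, 0); (0, 1, 1); (4, 0, 0))


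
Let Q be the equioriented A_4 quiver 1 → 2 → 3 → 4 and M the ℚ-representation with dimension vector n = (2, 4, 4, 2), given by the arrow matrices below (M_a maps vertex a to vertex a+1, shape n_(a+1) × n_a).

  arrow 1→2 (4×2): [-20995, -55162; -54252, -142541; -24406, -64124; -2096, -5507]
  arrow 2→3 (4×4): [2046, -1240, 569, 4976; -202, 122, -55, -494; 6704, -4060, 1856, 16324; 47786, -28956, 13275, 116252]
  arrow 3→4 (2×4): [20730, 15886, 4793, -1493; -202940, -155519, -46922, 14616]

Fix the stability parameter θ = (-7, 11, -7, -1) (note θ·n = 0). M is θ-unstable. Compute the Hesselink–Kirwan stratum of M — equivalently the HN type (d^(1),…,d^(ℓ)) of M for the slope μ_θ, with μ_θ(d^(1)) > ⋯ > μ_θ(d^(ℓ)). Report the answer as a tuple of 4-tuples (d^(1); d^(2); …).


Via rank(M_{q-1}∘⋯∘M_p): M ≅ I[1,2]^2, I[2,4]^2, I[3,3]^2.
μ_θ-semistable layers: μ^(1)=11; μ^(2)=1; μ^(3)=-7

((0, 2, 0, 0); (0, 2, 2, 2); (2, 0, 2, 0))


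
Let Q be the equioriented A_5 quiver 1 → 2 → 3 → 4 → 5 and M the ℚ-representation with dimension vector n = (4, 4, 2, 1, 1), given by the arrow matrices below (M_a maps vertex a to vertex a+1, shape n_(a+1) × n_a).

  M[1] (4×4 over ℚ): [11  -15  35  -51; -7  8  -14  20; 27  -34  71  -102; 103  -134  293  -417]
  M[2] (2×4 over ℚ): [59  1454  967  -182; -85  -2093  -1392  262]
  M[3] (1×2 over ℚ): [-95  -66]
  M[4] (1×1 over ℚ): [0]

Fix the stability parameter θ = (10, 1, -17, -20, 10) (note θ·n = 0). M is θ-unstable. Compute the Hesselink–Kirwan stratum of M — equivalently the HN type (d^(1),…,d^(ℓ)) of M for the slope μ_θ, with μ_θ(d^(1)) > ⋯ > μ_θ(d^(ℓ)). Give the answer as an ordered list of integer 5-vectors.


Barcode: M ≅ I[1,2]^2, I[1,3], I[1,4], I[5,5]. HN layers by μ_θ (4 steps, strictly decreasing):
  μ^(1)=10; μ^(2)=11/2; μ^(3)=-2; μ^(4)=-13/2

((0, 0, 0, 0, 1); (2, 2, 0, 0, 0); (1, 1, 1, 0, 0); (1, 1, 1, 1, 0))
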